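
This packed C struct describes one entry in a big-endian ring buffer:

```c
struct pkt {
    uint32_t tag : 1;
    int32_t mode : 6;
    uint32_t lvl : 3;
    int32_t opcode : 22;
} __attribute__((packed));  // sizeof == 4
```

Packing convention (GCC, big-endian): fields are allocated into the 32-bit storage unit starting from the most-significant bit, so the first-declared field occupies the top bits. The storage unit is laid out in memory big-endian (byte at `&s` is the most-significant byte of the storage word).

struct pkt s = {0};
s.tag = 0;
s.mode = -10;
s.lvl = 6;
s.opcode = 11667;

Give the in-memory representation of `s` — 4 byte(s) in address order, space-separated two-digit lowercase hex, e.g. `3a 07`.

[31+:1] tag=0 & 0x1 = 0x0; word=0x00000000
[25+:6] mode=-10 & 0x3f = 0x36; word=0x6c000000
[22+:3] lvl=6 & 0x7 = 0x6; word=0x6d800000
[0+:22] opcode=11667 & 0x3fffff = 0x2d93; word=0x6d802d93
word = 0x6d802d93 → big-endian bytes:
  [0]=0x6d  [1]=0x80  [2]=0x2d  [3]=0x93

6d 80 2d 93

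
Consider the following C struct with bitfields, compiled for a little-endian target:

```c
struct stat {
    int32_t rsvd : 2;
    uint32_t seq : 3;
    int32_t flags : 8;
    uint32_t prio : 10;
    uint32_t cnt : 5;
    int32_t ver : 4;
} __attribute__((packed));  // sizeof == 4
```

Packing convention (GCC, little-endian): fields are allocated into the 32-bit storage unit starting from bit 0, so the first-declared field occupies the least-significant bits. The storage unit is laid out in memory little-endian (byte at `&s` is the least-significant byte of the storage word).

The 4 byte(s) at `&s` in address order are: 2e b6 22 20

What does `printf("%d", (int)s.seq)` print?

[0]=0x2e [1]=0xb6 [2]=0x22 [3]=0x20 (little-endian) → word 0x2022b62e
rsvd [0+:2] = (word>>0) & 0x3 = 2
seq [2+:3] = (word>>2) & 0x7 = 3  ←
flags [5+:8] = (word>>5) & 0xff = 177
prio [13+:10] = (word>>13) & 0x3ff = 277
cnt [23+:5] = (word>>23) & 0x1f = 0
ver [28+:4] = (word>>28) & 0xf = 2

3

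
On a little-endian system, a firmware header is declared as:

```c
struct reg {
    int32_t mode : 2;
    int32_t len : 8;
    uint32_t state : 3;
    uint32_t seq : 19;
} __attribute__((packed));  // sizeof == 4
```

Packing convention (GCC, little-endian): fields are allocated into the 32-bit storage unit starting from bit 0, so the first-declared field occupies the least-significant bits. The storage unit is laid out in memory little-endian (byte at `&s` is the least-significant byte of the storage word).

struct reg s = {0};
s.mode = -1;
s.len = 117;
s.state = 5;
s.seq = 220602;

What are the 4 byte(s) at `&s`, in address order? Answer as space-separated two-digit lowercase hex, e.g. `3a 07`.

[0+:2] mode=-1 & 0x3 = 0x3; word=0x00000003
[2+:8] len=117 & 0xff = 0x75; word=0x000001d7
[10+:3] state=5 & 0x7 = 0x5; word=0x000015d7
[13+:19] seq=220602 & 0x7ffff = 0x35dba; word=0x6bb755d7
word = 0x6bb755d7 → little-endian bytes:
  [0]=0xd7  [1]=0x55  [2]=0xb7  [3]=0x6b

d7 55 b7 6b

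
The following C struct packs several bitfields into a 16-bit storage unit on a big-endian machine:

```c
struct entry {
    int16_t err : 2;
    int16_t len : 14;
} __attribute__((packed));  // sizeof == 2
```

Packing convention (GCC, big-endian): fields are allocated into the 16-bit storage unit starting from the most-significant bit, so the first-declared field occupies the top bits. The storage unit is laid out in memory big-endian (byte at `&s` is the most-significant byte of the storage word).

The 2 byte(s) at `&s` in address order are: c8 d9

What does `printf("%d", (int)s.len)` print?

2265

[0]=0xc8 [1]=0xd9 (big-endian) → word 0xc8d9
err:2 @ bit 14 → (0xc8d9>>14)&0x3 = 0x3
len:14 @ bit 0 → (0xc8d9>>0)&0x3fff = 0x8d9  ←
len signed 14b, MSB=0: value = 2265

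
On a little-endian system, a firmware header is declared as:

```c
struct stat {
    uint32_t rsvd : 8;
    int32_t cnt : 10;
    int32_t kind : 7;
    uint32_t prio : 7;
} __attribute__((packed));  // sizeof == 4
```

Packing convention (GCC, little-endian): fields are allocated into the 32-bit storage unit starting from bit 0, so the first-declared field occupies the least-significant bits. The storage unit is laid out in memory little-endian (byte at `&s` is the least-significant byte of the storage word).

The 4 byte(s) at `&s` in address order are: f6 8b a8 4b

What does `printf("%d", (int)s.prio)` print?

37

[0]=0xf6 [1]=0x8b [2]=0xa8 [3]=0x4b (little-endian) → word 0x4ba88bf6
rsvd:8 @ bit 0 → (0x4ba88bf6>>0)&0xff = 0xf6
cnt:10 @ bit 8 → (0x4ba88bf6>>8)&0x3ff = 0x8b
kind:7 @ bit 18 → (0x4ba88bf6>>18)&0x7f = 0x6a
prio:7 @ bit 25 → (0x4ba88bf6>>25)&0x7f = 0x25  ←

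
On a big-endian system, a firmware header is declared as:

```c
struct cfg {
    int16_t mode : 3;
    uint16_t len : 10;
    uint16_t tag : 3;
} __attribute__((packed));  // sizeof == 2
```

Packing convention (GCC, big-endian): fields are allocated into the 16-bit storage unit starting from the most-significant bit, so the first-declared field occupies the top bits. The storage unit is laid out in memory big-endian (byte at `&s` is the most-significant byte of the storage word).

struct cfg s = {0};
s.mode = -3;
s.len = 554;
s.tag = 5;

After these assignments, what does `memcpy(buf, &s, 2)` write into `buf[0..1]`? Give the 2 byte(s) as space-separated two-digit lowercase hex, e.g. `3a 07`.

b1 55

mode:3 = -3 → 0x5 << 13 → word 0xa000
len:10 = 554 → 0x22a << 3 → word 0xb150
tag:3 = 5 → 0x5 << 0 → word 0xb155
word = 0xb155 → big-endian bytes:
  [0]=0xb1  [1]=0x55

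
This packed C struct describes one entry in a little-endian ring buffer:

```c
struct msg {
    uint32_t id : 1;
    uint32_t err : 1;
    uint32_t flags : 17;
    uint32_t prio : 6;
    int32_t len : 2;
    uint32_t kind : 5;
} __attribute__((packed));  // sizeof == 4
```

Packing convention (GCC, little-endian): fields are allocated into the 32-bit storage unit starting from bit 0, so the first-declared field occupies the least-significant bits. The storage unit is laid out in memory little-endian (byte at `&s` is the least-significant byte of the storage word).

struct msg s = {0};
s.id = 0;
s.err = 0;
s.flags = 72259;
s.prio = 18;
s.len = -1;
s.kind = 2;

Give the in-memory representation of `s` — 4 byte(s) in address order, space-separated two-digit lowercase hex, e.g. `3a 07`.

[0+:1] id=0 & 0x1 = 0x0; word=0x00000000
[1+:1] err=0 & 0x1 = 0x0; word=0x00000000
[2+:17] flags=72259 & 0x1ffff = 0x11a43; word=0x0004690c
[19+:6] prio=18 & 0x3f = 0x12; word=0x0094690c
[25+:2] len=-1 & 0x3 = 0x3; word=0x0694690c
[27+:5] kind=2 & 0x1f = 0x2; word=0x1694690c
word = 0x1694690c → little-endian bytes:
  [0]=0x0c  [1]=0x69  [2]=0x94  [3]=0x16

0c 69 94 16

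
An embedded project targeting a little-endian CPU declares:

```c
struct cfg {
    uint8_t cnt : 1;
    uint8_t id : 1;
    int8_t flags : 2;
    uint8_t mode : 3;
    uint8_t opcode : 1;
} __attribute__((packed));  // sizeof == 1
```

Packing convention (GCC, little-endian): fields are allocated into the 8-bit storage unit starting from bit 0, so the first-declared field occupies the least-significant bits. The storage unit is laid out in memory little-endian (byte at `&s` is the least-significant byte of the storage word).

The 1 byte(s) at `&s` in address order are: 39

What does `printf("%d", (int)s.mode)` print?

[0]=0x39 (little-endian) → word 0x39
cnt [0+:1] = (word>>0) & 0x1 = 1
id [1+:1] = (word>>1) & 0x1 = 0
flags [2+:2] = (word>>2) & 0x3 = 2
mode [4+:3] = (word>>4) & 0x7 = 3  ←
opcode [7+:1] = (word>>7) & 0x1 = 0

3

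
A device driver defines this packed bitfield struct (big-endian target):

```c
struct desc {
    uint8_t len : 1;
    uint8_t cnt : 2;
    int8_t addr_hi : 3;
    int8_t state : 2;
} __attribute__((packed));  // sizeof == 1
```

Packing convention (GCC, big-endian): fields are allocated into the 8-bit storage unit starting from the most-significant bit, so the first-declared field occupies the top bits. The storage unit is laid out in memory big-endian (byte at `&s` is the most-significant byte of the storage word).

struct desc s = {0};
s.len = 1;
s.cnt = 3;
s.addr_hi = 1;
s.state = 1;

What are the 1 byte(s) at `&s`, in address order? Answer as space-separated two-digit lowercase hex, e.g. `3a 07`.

e5

[7+:1] len=1 & 0x1 = 0x1; word=0x80
[5+:2] cnt=3 & 0x3 = 0x3; word=0xe0
[2+:3] addr_hi=1 & 0x7 = 0x1; word=0xe4
[0+:2] state=1 & 0x3 = 0x1; word=0xe5
word = 0xe5 → big-endian bytes:
  [0]=0xe5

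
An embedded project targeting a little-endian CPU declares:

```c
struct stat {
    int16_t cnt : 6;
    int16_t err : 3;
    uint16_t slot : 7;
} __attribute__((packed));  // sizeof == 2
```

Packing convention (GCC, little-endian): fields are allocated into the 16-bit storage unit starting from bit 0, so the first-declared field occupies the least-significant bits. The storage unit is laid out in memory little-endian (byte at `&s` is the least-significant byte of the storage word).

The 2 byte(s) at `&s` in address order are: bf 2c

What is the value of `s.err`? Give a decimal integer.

[0]=0xbf [1]=0x2c (little-endian) → word 0x2cbf
cnt:6 @ bit 0 → (0x2cbf>>0)&0x3f = 0x3f
err:3 @ bit 6 → (0x2cbf>>6)&0x7 = 0x2  ←
slot:7 @ bit 9 → (0x2cbf>>9)&0x7f = 0x16
err signed 3b, MSB=0: value = 2

2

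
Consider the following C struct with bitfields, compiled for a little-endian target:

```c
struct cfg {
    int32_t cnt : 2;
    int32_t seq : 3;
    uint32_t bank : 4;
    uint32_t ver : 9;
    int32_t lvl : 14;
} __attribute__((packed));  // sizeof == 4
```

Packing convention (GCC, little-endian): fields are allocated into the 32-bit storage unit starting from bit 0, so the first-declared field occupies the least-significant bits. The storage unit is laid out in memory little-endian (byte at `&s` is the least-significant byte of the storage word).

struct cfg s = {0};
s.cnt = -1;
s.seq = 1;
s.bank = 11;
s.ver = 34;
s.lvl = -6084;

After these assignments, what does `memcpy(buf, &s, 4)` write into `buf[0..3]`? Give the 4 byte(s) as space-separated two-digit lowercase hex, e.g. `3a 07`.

67 45 f0 a0

cnt:2 = -1 → 0x3 << 0 → word 0x00000003
seq:3 = 1 → 0x1 << 2 → word 0x00000007
bank:4 = 11 → 0xb << 5 → word 0x00000167
ver:9 = 34 → 0x22 << 9 → word 0x00004567
lvl:14 = -6084 → 0x283c << 18 → word 0xa0f04567
word = 0xa0f04567 → little-endian bytes:
  [0]=0x67  [1]=0x45  [2]=0xf0  [3]=0xa0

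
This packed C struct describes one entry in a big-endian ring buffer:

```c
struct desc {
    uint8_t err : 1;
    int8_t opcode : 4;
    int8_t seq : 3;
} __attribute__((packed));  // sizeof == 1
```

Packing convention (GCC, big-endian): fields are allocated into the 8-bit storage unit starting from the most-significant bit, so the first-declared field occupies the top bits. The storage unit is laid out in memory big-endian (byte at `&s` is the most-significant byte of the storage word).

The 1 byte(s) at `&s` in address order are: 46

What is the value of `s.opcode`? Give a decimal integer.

[0]=0x46 (big-endian) → word 0x46
err:1 @ bit 7 → (0x46>>7)&0x1 = 0x0
opcode:4 @ bit 3 → (0x46>>3)&0xf = 0x8  ←
seq:3 @ bit 0 → (0x46>>0)&0x7 = 0x6
opcode signed 4b, MSB=1: 8 - 16 = -8

-8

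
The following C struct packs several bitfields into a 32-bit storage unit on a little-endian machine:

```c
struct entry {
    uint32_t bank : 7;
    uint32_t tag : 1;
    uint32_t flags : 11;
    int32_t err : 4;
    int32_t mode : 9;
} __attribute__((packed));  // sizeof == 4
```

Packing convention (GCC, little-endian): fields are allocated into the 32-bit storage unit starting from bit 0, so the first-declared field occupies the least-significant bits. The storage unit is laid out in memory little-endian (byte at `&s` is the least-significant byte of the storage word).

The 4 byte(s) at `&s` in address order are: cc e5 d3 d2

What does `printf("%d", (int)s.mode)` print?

-91

[0]=0xcc [1]=0xe5 [2]=0xd3 [3]=0xd2 (little-endian) → word 0xd2d3e5cc
bank:7 @ bit 0 → (0xd2d3e5cc>>0)&0x7f = 0x4c
tag:1 @ bit 7 → (0xd2d3e5cc>>7)&0x1 = 0x1
flags:11 @ bit 8 → (0xd2d3e5cc>>8)&0x7ff = 0x3e5
err:4 @ bit 19 → (0xd2d3e5cc>>19)&0xf = 0xa
mode:9 @ bit 23 → (0xd2d3e5cc>>23)&0x1ff = 0x1a5  ←
mode signed 9b, MSB=1: 421 - 512 = -91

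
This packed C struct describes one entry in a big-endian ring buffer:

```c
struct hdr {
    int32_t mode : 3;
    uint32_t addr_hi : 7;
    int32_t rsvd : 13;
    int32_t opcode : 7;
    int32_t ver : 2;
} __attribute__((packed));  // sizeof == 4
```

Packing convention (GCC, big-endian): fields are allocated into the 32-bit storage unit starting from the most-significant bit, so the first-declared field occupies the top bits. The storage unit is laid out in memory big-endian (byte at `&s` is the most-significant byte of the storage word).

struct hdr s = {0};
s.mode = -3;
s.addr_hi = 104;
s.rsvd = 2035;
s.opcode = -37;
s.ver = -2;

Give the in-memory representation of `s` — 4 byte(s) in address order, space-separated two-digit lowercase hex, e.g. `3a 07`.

ba 0f e7 6e

mode (3b) val=-3 bits=0x5 at bit 29: 0xa0000000
addr_hi (7b) val=104 bits=0x68 at bit 22: 0xba000000
rsvd (13b) val=2035 bits=0x7f3 at bit 9: 0xba0fe600
opcode (7b) val=-37 bits=0x5b at bit 2: 0xba0fe76c
ver (2b) val=-2 bits=0x2 at bit 0: 0xba0fe76e
word = 0xba0fe76e → big-endian bytes:
  [0]=0xba  [1]=0x0f  [2]=0xe7  [3]=0x6e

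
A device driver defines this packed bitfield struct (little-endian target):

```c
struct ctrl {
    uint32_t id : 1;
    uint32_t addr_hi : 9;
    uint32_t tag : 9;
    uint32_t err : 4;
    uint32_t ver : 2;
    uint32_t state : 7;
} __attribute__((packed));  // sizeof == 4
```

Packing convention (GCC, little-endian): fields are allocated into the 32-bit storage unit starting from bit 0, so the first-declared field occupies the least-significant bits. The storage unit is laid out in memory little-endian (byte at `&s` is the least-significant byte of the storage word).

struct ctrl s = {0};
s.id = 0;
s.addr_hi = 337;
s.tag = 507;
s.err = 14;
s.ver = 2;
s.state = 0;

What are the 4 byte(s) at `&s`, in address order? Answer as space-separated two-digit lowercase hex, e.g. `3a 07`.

id:1 = 0 → 0x0 << 0 → word 0x00000000
addr_hi:9 = 337 → 0x151 << 1 → word 0x000002a2
tag:9 = 507 → 0x1fb << 10 → word 0x0007eea2
err:4 = 14 → 0xe << 19 → word 0x0077eea2
ver:2 = 2 → 0x2 << 23 → word 0x0177eea2
state:7 = 0 → 0x0 << 25 → word 0x0177eea2
word = 0x0177eea2 → little-endian bytes:
  [0]=0xa2  [1]=0xee  [2]=0x77  [3]=0x01

a2 ee 77 01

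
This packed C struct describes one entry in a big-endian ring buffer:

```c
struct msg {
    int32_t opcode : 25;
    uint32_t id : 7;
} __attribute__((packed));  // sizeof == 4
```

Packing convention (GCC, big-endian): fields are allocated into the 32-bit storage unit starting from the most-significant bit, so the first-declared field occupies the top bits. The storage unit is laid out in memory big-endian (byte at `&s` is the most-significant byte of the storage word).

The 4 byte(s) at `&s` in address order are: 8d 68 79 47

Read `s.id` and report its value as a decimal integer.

71

[0]=0x8d [1]=0x68 [2]=0x79 [3]=0x47 (big-endian) → word 0x8d687947
opcode [7+:25] = (word>>7) & 0x1ffffff = 18534642
id [0+:7] = (word>>0) & 0x7f = 71  ←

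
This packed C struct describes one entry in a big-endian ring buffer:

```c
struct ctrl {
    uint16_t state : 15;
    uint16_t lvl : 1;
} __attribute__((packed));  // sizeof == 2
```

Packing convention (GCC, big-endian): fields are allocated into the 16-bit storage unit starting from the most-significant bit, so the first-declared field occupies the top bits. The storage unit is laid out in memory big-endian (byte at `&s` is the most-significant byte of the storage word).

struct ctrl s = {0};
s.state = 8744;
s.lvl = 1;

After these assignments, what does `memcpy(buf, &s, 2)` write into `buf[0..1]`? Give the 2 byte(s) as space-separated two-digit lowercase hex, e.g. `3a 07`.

state:15 = 8744 → 0x2228 << 1 → word 0x4450
lvl:1 = 1 → 0x1 << 0 → word 0x4451
word = 0x4451 → big-endian bytes:
  [0]=0x44  [1]=0x51

44 51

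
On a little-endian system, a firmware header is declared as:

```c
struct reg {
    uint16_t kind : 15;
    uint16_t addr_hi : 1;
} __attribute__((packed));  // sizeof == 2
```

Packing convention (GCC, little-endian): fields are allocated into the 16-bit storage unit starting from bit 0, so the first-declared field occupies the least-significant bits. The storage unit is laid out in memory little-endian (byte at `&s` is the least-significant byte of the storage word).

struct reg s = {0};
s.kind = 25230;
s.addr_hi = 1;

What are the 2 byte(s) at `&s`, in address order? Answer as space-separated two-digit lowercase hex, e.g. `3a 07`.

kind (15b) val=25230 bits=0x628e at bit 0: 0x628e
addr_hi (1b) val=1 bits=0x1 at bit 15: 0xe28e
word = 0xe28e → little-endian bytes:
  [0]=0x8e  [1]=0xe2

8e e2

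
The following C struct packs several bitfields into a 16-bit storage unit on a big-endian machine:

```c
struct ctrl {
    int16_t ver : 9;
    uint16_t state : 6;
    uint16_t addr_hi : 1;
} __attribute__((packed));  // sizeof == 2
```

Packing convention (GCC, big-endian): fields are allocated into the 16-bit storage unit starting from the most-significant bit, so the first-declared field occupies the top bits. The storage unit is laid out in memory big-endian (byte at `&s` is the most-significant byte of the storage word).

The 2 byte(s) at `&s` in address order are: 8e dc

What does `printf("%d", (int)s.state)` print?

46

[0]=0x8e [1]=0xdc (big-endian) → word 0x8edc
ver:9 @ bit 7 → (0x8edc>>7)&0x1ff = 0x11d
state:6 @ bit 1 → (0x8edc>>1)&0x3f = 0x2e  ←
addr_hi:1 @ bit 0 → (0x8edc>>0)&0x1 = 0x0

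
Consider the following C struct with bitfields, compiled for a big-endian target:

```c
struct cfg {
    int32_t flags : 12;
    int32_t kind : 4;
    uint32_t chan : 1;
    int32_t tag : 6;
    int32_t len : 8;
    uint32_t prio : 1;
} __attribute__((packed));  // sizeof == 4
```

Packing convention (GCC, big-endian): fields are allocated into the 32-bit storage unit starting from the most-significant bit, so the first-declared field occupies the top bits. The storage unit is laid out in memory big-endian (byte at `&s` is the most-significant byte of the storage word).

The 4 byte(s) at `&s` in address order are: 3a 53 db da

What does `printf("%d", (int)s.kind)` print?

[0]=0x3a [1]=0x53 [2]=0xdb [3]=0xda (big-endian) → word 0x3a53dbda
flags:12 @ bit 20 → (0x3a53dbda>>20)&0xfff = 0x3a5
kind:4 @ bit 16 → (0x3a53dbda>>16)&0xf = 0x3  ←
chan:1 @ bit 15 → (0x3a53dbda>>15)&0x1 = 0x1
tag:6 @ bit 9 → (0x3a53dbda>>9)&0x3f = 0x2d
len:8 @ bit 1 → (0x3a53dbda>>1)&0xff = 0xed
prio:1 @ bit 0 → (0x3a53dbda>>0)&0x1 = 0x0
kind signed 4b, MSB=0: value = 3

3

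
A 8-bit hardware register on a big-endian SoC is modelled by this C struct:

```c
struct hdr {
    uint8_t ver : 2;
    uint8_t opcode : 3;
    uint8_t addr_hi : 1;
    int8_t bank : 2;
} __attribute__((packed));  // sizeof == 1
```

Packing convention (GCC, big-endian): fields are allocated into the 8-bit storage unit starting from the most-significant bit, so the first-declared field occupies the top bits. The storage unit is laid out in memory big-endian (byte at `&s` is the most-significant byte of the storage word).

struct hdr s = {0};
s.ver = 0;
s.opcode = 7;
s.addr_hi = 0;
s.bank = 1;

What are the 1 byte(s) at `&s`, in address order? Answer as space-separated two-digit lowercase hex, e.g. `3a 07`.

ver:2 = 0 → 0x0 << 6 → word 0x00
opcode:3 = 7 → 0x7 << 3 → word 0x38
addr_hi:1 = 0 → 0x0 << 2 → word 0x38
bank:2 = 1 → 0x1 << 0 → word 0x39
word = 0x39 → big-endian bytes:
  [0]=0x39

39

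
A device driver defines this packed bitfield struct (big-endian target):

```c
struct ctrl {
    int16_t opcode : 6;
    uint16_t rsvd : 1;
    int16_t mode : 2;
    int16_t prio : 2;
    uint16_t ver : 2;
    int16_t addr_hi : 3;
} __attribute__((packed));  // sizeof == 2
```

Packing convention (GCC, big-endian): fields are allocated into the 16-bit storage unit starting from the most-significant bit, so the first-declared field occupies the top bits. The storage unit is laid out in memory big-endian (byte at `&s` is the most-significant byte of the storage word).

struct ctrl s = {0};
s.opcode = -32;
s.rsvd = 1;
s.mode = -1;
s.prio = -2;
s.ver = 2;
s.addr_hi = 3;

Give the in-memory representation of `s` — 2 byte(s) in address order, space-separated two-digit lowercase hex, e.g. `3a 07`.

83 d3

opcode:6 = -32 → 0x20 << 10 → word 0x8000
rsvd:1 = 1 → 0x1 << 9 → word 0x8200
mode:2 = -1 → 0x3 << 7 → word 0x8380
prio:2 = -2 → 0x2 << 5 → word 0x83c0
ver:2 = 2 → 0x2 << 3 → word 0x83d0
addr_hi:3 = 3 → 0x3 << 0 → word 0x83d3
word = 0x83d3 → big-endian bytes:
  [0]=0x83  [1]=0xd3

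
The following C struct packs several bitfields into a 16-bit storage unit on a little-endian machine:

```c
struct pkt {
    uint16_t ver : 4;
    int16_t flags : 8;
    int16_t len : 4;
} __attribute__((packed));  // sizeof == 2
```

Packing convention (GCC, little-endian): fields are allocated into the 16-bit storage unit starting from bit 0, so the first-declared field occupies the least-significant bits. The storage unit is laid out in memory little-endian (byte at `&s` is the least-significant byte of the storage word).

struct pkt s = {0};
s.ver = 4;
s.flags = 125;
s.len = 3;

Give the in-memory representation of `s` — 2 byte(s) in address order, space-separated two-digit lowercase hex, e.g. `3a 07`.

d4 37

ver:4 = 4 → 0x4 << 0 → word 0x0004
flags:8 = 125 → 0x7d << 4 → word 0x07d4
len:4 = 3 → 0x3 << 12 → word 0x37d4
word = 0x37d4 → little-endian bytes:
  [0]=0xd4  [1]=0x37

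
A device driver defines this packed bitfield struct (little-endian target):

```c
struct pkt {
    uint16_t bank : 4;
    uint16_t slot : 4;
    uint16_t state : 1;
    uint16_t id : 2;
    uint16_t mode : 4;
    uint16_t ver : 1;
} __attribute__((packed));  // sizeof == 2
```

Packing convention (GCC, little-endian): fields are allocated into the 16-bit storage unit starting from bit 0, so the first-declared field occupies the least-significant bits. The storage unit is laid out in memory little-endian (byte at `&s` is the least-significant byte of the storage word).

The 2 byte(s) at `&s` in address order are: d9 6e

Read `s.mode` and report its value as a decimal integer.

13

[0]=0xd9 [1]=0x6e (little-endian) → word 0x6ed9
bank:4 @ bit 0 → (0x6ed9>>0)&0xf = 0x9
slot:4 @ bit 4 → (0x6ed9>>4)&0xf = 0xd
state:1 @ bit 8 → (0x6ed9>>8)&0x1 = 0x0
id:2 @ bit 9 → (0x6ed9>>9)&0x3 = 0x3
mode:4 @ bit 11 → (0x6ed9>>11)&0xf = 0xd  ←
ver:1 @ bit 15 → (0x6ed9>>15)&0x1 = 0x0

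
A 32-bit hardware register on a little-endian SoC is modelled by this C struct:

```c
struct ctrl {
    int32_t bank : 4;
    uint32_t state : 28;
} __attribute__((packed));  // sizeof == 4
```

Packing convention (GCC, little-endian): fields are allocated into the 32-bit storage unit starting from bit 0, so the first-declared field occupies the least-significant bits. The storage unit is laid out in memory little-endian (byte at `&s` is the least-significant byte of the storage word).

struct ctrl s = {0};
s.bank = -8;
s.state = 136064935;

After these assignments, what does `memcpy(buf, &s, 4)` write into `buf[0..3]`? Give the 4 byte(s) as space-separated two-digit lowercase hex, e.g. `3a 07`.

78 fa c2 81

[0+:4] bank=-8 & 0xf = 0x8; word=0x00000008
[4+:28] state=136064935 & 0xfffffff = 0x81c2fa7; word=0x81c2fa78
word = 0x81c2fa78 → little-endian bytes:
  [0]=0x78  [1]=0xfa  [2]=0xc2  [3]=0x81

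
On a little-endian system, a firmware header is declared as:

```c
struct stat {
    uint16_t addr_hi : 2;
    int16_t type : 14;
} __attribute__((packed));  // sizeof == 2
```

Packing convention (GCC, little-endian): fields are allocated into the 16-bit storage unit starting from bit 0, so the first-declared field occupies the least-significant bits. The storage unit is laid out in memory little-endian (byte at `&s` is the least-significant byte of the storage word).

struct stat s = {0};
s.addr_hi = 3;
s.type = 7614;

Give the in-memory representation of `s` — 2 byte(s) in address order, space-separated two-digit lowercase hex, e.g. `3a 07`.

addr_hi (2b) val=3 bits=0x3 at bit 0: 0x0003
type (14b) val=7614 bits=0x1dbe at bit 2: 0x76fb
word = 0x76fb → little-endian bytes:
  [0]=0xfb  [1]=0x76

fb 76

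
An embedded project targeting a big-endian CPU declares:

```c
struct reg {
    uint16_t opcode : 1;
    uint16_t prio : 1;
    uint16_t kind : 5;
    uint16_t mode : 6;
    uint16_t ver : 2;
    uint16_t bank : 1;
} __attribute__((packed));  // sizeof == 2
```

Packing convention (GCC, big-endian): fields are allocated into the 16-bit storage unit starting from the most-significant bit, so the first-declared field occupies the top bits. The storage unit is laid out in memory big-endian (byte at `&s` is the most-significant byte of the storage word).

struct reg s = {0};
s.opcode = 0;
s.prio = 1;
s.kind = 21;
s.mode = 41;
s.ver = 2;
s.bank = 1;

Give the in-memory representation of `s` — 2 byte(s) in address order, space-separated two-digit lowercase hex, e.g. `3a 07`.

opcode:1 = 0 → 0x0 << 15 → word 0x0000
prio:1 = 1 → 0x1 << 14 → word 0x4000
kind:5 = 21 → 0x15 << 9 → word 0x6a00
mode:6 = 41 → 0x29 << 3 → word 0x6b48
ver:2 = 2 → 0x2 << 1 → word 0x6b4c
bank:1 = 1 → 0x1 << 0 → word 0x6b4d
word = 0x6b4d → big-endian bytes:
  [0]=0x6b  [1]=0x4d

6b 4d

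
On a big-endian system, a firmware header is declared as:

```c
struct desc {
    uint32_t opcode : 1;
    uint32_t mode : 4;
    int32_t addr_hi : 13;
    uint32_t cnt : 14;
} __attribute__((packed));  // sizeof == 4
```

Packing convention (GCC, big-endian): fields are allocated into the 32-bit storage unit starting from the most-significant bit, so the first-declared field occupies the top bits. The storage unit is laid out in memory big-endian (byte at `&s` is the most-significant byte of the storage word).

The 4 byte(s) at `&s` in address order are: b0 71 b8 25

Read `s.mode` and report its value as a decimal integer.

6

[0]=0xb0 [1]=0x71 [2]=0xb8 [3]=0x25 (big-endian) → word 0xb071b825
opcode [31+:1] = (word>>31) & 0x1 = 1
mode [27+:4] = (word>>27) & 0xf = 6  ←
addr_hi [14+:13] = (word>>14) & 0x1fff = 454
cnt [0+:14] = (word>>0) & 0x3fff = 14373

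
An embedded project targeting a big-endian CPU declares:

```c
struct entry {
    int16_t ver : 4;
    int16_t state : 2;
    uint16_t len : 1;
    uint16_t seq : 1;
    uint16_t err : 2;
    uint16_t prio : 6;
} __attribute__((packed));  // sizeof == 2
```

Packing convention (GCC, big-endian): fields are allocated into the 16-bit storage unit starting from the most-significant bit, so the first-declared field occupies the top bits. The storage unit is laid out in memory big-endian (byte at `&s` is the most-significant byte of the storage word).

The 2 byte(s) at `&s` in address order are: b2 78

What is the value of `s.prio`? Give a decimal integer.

56

[0]=0xb2 [1]=0x78 (big-endian) → word 0xb278
ver:4 @ bit 12 → (0xb278>>12)&0xf = 0xb
state:2 @ bit 10 → (0xb278>>10)&0x3 = 0x0
len:1 @ bit 9 → (0xb278>>9)&0x1 = 0x1
seq:1 @ bit 8 → (0xb278>>8)&0x1 = 0x0
err:2 @ bit 6 → (0xb278>>6)&0x3 = 0x1
prio:6 @ bit 0 → (0xb278>>0)&0x3f = 0x38  ←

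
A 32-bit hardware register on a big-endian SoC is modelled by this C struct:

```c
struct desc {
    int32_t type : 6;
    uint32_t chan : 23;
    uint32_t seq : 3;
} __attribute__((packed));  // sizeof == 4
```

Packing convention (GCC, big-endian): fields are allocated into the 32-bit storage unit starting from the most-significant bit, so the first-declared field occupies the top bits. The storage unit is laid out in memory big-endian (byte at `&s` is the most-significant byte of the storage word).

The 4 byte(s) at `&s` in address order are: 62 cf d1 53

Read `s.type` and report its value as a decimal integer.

[0]=0x62 [1]=0xcf [2]=0xd1 [3]=0x53 (big-endian) → word 0x62cfd153
type:6 @ bit 26 → (0x62cfd153>>26)&0x3f = 0x18  ←
chan:23 @ bit 3 → (0x62cfd153>>3)&0x7fffff = 0x59fa2a
seq:3 @ bit 0 → (0x62cfd153>>0)&0x7 = 0x3
type signed 6b, MSB=0: value = 24

24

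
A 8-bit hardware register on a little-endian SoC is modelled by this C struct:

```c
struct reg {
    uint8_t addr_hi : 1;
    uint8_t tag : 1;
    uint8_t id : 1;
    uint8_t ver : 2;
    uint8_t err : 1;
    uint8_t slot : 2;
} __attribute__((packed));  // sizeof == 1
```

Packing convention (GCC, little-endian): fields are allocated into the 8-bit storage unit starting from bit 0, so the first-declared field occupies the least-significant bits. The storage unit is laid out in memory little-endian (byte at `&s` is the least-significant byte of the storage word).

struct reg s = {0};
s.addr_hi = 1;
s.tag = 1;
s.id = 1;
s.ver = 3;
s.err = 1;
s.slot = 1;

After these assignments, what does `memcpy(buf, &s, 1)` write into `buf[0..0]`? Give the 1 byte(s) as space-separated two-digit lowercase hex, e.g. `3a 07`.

7f

addr_hi (1b) val=1 bits=0x1 at bit 0: 0x01
tag (1b) val=1 bits=0x1 at bit 1: 0x03
id (1b) val=1 bits=0x1 at bit 2: 0x07
ver (2b) val=3 bits=0x3 at bit 3: 0x1f
err (1b) val=1 bits=0x1 at bit 5: 0x3f
slot (2b) val=1 bits=0x1 at bit 6: 0x7f
word = 0x7f → little-endian bytes:
  [0]=0x7f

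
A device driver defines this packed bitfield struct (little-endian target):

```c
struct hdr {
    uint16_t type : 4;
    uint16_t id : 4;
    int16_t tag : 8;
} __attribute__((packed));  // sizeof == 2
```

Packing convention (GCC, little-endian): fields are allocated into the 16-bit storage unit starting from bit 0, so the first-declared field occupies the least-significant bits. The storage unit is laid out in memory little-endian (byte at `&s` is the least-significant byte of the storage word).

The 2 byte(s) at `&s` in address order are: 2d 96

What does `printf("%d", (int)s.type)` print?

13

[0]=0x2d [1]=0x96 (little-endian) → word 0x962d
type [0+:4] = (word>>0) & 0xf = 13  ←
id [4+:4] = (word>>4) & 0xf = 2
tag [8+:8] = (word>>8) & 0xff = 150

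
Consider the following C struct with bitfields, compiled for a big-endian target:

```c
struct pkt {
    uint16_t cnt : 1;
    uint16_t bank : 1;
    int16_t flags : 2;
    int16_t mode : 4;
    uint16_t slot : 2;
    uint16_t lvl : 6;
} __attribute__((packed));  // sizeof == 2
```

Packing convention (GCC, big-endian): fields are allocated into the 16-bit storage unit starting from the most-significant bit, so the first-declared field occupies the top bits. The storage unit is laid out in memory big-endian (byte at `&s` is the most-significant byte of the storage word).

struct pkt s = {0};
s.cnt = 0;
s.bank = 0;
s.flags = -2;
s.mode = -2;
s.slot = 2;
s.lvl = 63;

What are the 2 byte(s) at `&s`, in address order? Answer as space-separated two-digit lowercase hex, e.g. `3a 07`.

2e bf

cnt (1b) val=0 bits=0x0 at bit 15: 0x0000
bank (1b) val=0 bits=0x0 at bit 14: 0x0000
flags (2b) val=-2 bits=0x2 at bit 12: 0x2000
mode (4b) val=-2 bits=0xe at bit 8: 0x2e00
slot (2b) val=2 bits=0x2 at bit 6: 0x2e80
lvl (6b) val=63 bits=0x3f at bit 0: 0x2ebf
word = 0x2ebf → big-endian bytes:
  [0]=0x2e  [1]=0xbf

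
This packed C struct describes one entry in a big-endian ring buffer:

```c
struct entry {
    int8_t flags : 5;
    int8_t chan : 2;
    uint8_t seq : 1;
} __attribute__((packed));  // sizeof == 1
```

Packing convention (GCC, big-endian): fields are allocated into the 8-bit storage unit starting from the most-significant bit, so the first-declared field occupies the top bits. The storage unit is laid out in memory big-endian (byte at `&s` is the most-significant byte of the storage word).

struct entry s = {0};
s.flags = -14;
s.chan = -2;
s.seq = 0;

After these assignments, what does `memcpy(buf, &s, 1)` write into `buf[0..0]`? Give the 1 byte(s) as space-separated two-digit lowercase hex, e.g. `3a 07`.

94

flags:5 = -14 → 0x12 << 3 → word 0x90
chan:2 = -2 → 0x2 << 1 → word 0x94
seq:1 = 0 → 0x0 << 0 → word 0x94
word = 0x94 → big-endian bytes:
  [0]=0x94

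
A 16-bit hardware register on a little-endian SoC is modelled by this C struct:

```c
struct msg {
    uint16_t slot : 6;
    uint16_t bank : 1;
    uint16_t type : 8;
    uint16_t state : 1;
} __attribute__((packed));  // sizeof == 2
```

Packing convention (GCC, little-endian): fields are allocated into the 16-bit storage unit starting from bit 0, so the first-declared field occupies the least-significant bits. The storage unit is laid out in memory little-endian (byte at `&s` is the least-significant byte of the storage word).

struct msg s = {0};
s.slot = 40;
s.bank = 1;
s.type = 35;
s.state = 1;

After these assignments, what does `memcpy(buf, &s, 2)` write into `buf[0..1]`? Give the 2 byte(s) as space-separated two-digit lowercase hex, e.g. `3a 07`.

slot:6 = 40 → 0x28 << 0 → word 0x0028
bank:1 = 1 → 0x1 << 6 → word 0x0068
type:8 = 35 → 0x23 << 7 → word 0x11e8
state:1 = 1 → 0x1 << 15 → word 0x91e8
word = 0x91e8 → little-endian bytes:
  [0]=0xe8  [1]=0x91

e8 91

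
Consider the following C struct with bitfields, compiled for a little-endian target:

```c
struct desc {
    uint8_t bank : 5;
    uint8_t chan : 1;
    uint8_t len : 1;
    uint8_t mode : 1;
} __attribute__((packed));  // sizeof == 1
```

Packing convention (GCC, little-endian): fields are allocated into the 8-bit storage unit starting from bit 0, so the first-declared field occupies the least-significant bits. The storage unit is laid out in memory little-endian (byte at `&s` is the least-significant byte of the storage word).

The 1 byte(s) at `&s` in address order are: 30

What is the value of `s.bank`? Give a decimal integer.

16

[0]=0x30 (little-endian) → word 0x30
bank:5 @ bit 0 → (0x30>>0)&0x1f = 0x10  ←
chan:1 @ bit 5 → (0x30>>5)&0x1 = 0x1
len:1 @ bit 6 → (0x30>>6)&0x1 = 0x0
mode:1 @ bit 7 → (0x30>>7)&0x1 = 0x0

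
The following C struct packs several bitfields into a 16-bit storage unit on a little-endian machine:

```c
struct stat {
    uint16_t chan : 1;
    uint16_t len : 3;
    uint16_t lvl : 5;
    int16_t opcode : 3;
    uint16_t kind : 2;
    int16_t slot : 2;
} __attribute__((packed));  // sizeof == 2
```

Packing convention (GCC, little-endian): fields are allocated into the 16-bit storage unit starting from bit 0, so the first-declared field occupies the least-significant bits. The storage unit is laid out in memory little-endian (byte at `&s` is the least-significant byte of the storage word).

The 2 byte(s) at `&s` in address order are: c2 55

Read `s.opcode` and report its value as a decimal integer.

[0]=0xc2 [1]=0x55 (little-endian) → word 0x55c2
chan [0+:1] = (word>>0) & 0x1 = 0
len [1+:3] = (word>>1) & 0x7 = 1
lvl [4+:5] = (word>>4) & 0x1f = 28
opcode [9+:3] = (word>>9) & 0x7 = 2  ←
kind [12+:2] = (word>>12) & 0x3 = 1
slot [14+:2] = (word>>14) & 0x3 = 1
opcode signed 3b, MSB=0: value = 2

2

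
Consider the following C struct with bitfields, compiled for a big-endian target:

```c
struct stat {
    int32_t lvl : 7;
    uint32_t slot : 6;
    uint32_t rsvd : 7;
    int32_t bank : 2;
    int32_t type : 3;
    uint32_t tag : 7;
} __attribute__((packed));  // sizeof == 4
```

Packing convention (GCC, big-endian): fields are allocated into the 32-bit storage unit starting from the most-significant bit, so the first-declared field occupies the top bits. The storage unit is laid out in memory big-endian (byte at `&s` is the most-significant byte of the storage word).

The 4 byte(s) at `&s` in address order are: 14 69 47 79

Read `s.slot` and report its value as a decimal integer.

13

[0]=0x14 [1]=0x69 [2]=0x47 [3]=0x79 (big-endian) → word 0x14694779
lvl:7 @ bit 25 → (0x14694779>>25)&0x7f = 0xa
slot:6 @ bit 19 → (0x14694779>>19)&0x3f = 0xd  ←
rsvd:7 @ bit 12 → (0x14694779>>12)&0x7f = 0x14
bank:2 @ bit 10 → (0x14694779>>10)&0x3 = 0x1
type:3 @ bit 7 → (0x14694779>>7)&0x7 = 0x6
tag:7 @ bit 0 → (0x14694779>>0)&0x7f = 0x79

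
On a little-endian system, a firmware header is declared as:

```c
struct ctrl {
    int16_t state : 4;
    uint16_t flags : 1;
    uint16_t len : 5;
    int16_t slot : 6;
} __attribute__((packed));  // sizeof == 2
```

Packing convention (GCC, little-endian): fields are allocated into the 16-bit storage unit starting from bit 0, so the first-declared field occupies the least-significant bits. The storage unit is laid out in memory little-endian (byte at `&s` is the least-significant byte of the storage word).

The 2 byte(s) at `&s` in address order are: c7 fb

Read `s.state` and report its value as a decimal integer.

[0]=0xc7 [1]=0xfb (little-endian) → word 0xfbc7
state [0+:4] = (word>>0) & 0xf = 7  ←
flags [4+:1] = (word>>4) & 0x1 = 0
len [5+:5] = (word>>5) & 0x1f = 30
slot [10+:6] = (word>>10) & 0x3f = 62
state signed 4b, MSB=0: value = 7

7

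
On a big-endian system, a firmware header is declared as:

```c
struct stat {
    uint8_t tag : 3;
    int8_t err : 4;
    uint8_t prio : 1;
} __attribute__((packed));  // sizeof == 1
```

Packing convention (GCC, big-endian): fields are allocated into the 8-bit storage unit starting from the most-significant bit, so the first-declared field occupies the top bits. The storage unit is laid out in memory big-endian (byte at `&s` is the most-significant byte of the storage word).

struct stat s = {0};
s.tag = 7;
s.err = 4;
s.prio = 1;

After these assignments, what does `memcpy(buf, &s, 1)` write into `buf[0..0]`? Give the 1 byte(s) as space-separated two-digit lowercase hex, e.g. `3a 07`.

e9

tag:3 = 7 → 0x7 << 5 → word 0xe0
err:4 = 4 → 0x4 << 1 → word 0xe8
prio:1 = 1 → 0x1 << 0 → word 0xe9
word = 0xe9 → big-endian bytes:
  [0]=0xe9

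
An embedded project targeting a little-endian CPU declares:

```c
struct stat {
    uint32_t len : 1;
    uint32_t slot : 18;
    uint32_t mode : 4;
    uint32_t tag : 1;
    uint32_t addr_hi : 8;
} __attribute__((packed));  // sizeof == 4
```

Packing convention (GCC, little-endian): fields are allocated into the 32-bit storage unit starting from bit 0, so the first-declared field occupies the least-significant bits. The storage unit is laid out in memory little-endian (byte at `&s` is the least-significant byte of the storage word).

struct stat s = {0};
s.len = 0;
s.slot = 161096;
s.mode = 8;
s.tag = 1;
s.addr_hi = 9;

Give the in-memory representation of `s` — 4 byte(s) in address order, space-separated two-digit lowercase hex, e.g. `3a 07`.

len:1 = 0 → 0x0 << 0 → word 0x00000000
slot:18 = 161096 → 0x27548 << 1 → word 0x0004ea90
mode:4 = 8 → 0x8 << 19 → word 0x0044ea90
tag:1 = 1 → 0x1 << 23 → word 0x00c4ea90
addr_hi:8 = 9 → 0x9 << 24 → word 0x09c4ea90
word = 0x09c4ea90 → little-endian bytes:
  [0]=0x90  [1]=0xea  [2]=0xc4  [3]=0x09

90 ea c4 09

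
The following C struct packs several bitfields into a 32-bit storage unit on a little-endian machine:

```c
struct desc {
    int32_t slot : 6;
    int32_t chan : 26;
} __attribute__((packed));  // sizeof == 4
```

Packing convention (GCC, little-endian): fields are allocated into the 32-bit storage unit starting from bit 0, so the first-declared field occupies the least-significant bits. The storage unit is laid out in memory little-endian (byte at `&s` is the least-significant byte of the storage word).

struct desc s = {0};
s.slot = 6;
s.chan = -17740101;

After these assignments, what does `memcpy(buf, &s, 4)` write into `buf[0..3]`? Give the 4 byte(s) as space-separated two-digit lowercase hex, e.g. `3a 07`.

slot:6 = 6 → 0x6 << 0 → word 0x00000006
chan:26 = -17740101 → 0x2f14ebb << 6 → word 0xbc53aec6
word = 0xbc53aec6 → little-endian bytes:
  [0]=0xc6  [1]=0xae  [2]=0x53  [3]=0xbc

c6 ae 53 bc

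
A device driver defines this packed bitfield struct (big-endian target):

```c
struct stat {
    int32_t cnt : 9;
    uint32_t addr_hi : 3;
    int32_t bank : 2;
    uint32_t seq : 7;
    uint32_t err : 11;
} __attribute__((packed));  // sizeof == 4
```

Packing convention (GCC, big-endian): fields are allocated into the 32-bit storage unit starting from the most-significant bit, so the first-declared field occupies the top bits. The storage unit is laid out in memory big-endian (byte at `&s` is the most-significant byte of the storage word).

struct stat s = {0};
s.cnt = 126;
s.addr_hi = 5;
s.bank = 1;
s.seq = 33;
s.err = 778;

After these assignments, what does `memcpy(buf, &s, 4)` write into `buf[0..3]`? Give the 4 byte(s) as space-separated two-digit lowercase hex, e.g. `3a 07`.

3f 55 0b 0a

cnt:9 = 126 → 0x7e << 23 → word 0x3f000000
addr_hi:3 = 5 → 0x5 << 20 → word 0x3f500000
bank:2 = 1 → 0x1 << 18 → word 0x3f540000
seq:7 = 33 → 0x21 << 11 → word 0x3f550800
err:11 = 778 → 0x30a << 0 → word 0x3f550b0a
word = 0x3f550b0a → big-endian bytes:
  [0]=0x3f  [1]=0x55  [2]=0x0b  [3]=0x0a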